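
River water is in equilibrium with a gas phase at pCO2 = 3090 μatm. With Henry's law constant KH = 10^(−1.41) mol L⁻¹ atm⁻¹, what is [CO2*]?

KH = 10^(−1.41) = 3.890×10^-2 mol L⁻¹ atm⁻¹
[CO2*] = KH · pCO2 = 3.890×10^-2 × 3090×10^-6 atm = 1.20×10^-4 mol/L

[CO2*] = 120 μmol/L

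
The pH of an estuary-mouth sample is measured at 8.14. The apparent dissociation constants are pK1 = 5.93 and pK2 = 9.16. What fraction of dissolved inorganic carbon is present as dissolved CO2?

α₀ = 0.00560

α₀ = 1 / (1 + K1/[H⁺] + K1K2/[H⁺]²) = 1 / (1 + 10^+2.21 + 10^+1.19)
   = 1 / (1 + 162.18 + 15.488) = 1/178.67 = 0.005597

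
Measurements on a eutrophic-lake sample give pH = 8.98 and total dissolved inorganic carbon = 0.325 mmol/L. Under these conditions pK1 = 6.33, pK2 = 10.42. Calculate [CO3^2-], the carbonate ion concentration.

α₂ = 1 / (1 + [H⁺]/K2 + [H⁺]²/(K1K2)) = 1 / (1 + 10^+1.44 + 10^-1.21)
   = 1 / (1 + 27.542 + 0.061660) = 1/28.604 = 0.03496
[CO3²⁻] = α₂ × DIC = 0.03496 × 0.325 = 0.0114 mmol/L = 11.4 μmol/L

[CO3²⁻] = 11.4 μmol/L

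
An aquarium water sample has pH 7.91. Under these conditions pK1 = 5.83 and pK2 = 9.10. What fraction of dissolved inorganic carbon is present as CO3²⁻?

α₂ = 1 / (1 + [H⁺]/K2 + [H⁺]²/(K1K2)) = 1 / (1 + 10^+1.19 + 10^-0.89)
   = 1 / (1 + 15.488 + 0.12882) = 1/16.617 = 0.06018

α₂ = 0.0602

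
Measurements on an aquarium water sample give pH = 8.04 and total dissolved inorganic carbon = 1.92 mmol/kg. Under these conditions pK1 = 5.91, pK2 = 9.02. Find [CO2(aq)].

[CO2*] = 12.8 μmol/kg

α₀ = 1 / (1 + K1/[H⁺] + K1K2/[H⁺]²) = 1 / (1 + 10^+2.13 + 10^+1.15)
   = 1 / (1 + 134.90 + 14.125) = 1/150.02 = 0.006666
[CO2*] = α₀ × DIC = 0.006666 × 1.92 = 0.0128 mmol/kg = 12.8 μmol/kg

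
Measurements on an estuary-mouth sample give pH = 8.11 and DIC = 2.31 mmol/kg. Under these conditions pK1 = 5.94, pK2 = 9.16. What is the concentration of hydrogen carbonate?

α₁ = 1 / (1 + [H⁺]/K1 + K2/[H⁺]) = 1 / (1 + 10^-2.17 + 10^-1.05)
   = 1 / (1 + 0.0067608 + 0.089125) = 1/1.0959 = 0.9125
[HCO3⁻] = α₁ × DIC = 0.9125 × 2.31 = 2.11 mmol/kg

[HCO3⁻] = 2.11 mmol/kg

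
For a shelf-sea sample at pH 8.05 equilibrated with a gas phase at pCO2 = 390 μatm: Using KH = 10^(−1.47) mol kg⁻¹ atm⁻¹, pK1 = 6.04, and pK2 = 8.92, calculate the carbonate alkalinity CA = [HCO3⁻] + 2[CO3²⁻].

CA = 1.72 mmol/kg

[CO2*] = KH · pCO2 = 10^(−1.47) × 390×10^-6 = 1.321×10^-5 mol/kg
α₀ = 1/(1 + K1/[H⁺] + K1K2/[H⁺]²) = 1/(1 + 10^+2.01 + 10^+1.14) = 0.008537
DIC = [CO2*]/α₀ = 1.321×10^-5 / 0.008537 = 1.548 mmol/kg
CA = (α₁ + 2α₂)·DIC = (0.8736 + 2×0.1178) × 1.548 = 1.72 mmol/kg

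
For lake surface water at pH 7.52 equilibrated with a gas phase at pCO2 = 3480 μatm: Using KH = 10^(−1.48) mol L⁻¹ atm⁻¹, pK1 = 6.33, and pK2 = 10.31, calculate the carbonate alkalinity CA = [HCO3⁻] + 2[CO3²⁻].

[CO2*] = KH · pCO2 = 10^(−1.48) × 3480×10^-6 = 1.152×10^-4 mol/L
α₀ = 1/(1 + K1/[H⁺] + K1K2/[H⁺]²) = 1/(1 + 10^+1.19 + 10^-1.60) = 0.06056
DIC = [CO2*]/α₀ = 1.152×10^-4 / 0.06056 = 1.903 mmol/L
CA = (α₁ + 2α₂)·DIC = (0.9379 + 2×0.001521) × 1.903 = 1.79 mmol/L

CA = 1.79 mmol/L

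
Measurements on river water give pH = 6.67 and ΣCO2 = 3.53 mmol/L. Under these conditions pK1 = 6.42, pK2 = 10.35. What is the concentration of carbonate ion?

[CO3²⁻] = 0.472 μmol/L

α₂ = 1 / (1 + [H⁺]/K2 + [H⁺]²/(K1K2)) = 1 / (1 + 10^+3.68 + 10^+3.43)
   = 1 / (1 + 4786.3 + 2691.5) = 1/7478.8 = 0.0001337
[CO3²⁻] = α₂ × DIC = 0.0001337 × 3.53 = 0.000472 mmol/L = 0.472 μmol/L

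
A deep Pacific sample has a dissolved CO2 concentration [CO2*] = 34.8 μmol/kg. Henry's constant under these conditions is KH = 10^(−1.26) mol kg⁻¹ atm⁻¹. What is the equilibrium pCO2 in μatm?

KH = 10^(−1.26) = 5.495×10^-2 mol kg⁻¹ atm⁻¹
pCO2 = [CO2*]/KH = 34.8×10^-6 / 5.495×10^-2 = 6.33×10^-4 atm = 633 μatm

pCO2 = 633 μatm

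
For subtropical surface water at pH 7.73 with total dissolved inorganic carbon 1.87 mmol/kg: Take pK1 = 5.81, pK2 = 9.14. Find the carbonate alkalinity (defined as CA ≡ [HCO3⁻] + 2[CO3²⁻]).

CA = [HCO3⁻] + 2[CO3²⁻] = (α₁ + 2α₂)·DIC
At pH 7.73: [H⁺]/K1 = 10^-1.92 = 0.012023, K2/[H⁺] = 10^-1.41 = 0.038905
α₁ = 1/(1 + 0.012023 + 0.038905) = 1/1.0509 = 0.9515; α₂ = α₁·K2/[H⁺] = 0.03702
α₁ + 2α₂ = 1.0256
CA = 1.0256 × 1.87 = 1.92 mmol/kg

CA = 1.92 mmol/kg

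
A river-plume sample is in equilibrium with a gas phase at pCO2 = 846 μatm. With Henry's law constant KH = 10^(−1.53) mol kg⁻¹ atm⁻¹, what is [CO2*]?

KH = 10^(−1.53) = 2.951×10^-2 mol kg⁻¹ atm⁻¹
[CO2*] = KH · pCO2 = 2.951×10^-2 × 846×10^-6 atm = 2.50×10^-5 mol/kg

[CO2*] = 25.0 μmol/kg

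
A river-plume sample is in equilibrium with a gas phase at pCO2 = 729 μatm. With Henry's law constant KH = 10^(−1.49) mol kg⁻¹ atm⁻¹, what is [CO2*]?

[CO2*] = 23.6 μmol/kg

KH = 10^(−1.49) = 3.236×10^-2 mol kg⁻¹ atm⁻¹
[CO2*] = KH · pCO2 = 3.236×10^-2 × 729×10^-6 atm = 2.36×10^-5 mol/kg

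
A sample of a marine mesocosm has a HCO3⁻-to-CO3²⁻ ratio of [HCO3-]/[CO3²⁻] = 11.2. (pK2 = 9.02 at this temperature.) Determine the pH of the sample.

pH = 7.97

From K2 = [H⁺][CO3²⁻]/[HCO3-]:  pH = pK2 − log₁₀([HCO3-]/[CO3²⁻])
log₁₀(11.2) = +1.049
pH = 9.02 − (+1.049) = 7.97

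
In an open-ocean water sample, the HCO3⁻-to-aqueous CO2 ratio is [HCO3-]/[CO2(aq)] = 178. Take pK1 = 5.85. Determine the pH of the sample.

From K1 = [H⁺][HCO3-]/[CO2(aq)]:  pH = pK1 + log₁₀([HCO3-]/[CO2(aq)])
log₁₀(178) = +2.250
pH = 5.85 + (+2.250) = 8.10

pH = 8.10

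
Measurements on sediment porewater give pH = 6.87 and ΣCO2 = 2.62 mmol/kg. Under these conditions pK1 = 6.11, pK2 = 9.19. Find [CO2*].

α₀ = 1 / (1 + K1/[H⁺] + K1K2/[H⁺]²) = 1 / (1 + 10^+0.76 + 10^-1.56)
   = 1 / (1 + 5.7544 + 0.027542) = 1/6.7819 = 0.1475
[CO2*] = α₀ × DIC = 0.1475 × 2.62 = 0.386 mmol/kg

[CO2*] = 0.386 mmol/kg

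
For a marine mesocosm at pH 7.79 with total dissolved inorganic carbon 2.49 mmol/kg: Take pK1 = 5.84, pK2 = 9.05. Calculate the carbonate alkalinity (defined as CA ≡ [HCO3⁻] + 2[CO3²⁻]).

CA = 2.59 mmol/kg

CA = [HCO3⁻] + 2[CO3²⁻] = (α₁ + 2α₂)·DIC
At pH 7.79: [H⁺]/K1 = 10^-1.95 = 0.011220, K2/[H⁺] = 10^-1.26 = 0.054954
α₁ = 1/(1 + 0.011220 + 0.054954) = 1/1.0662 = 0.9379; α₂ = α₁·K2/[H⁺] = 0.05154
α₁ + 2α₂ = 1.0410
CA = 1.0410 × 2.49 = 2.59 mmol/kg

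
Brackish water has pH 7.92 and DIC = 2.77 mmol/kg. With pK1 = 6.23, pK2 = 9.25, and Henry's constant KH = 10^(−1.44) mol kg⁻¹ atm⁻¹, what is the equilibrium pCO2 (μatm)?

pCO2 = 1460 μatm

α₀ = 1 / (1 + K1/[H⁺] + K1K2/[H⁺]²) = 1 / (1 + 10^+1.69 + 10^+0.36)
   = 1 / (1 + 48.978 + 2.2909) = 1/52.269 = 0.01913
[CO2*] = α₀ × DIC = 0.01913 × 2.77 = 0.05300 mmol/kg
pCO2 = [CO2*]/KH = 5.300×10^-5 / 3.631×10^-2 = 1460 μatm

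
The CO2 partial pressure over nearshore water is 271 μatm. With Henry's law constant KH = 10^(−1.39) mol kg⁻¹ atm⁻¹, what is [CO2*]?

[CO2*] = 11.0 μmol/kg

KH = 10^(−1.39) = 4.074×10^-2 mol kg⁻¹ atm⁻¹
[CO2*] = KH · pCO2 = 4.074×10^-2 × 271×10^-6 atm = 1.10×10^-5 mol/kg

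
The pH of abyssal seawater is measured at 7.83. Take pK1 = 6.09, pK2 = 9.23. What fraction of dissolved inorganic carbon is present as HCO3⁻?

α₁ = 0.945

α₁ = 1 / (1 + [H⁺]/K1 + K2/[H⁺]) = 1 / (1 + 10^-1.74 + 10^-1.40)
   = 1 / (1 + 0.018197 + 0.039811) = 1/1.0580 = 0.9452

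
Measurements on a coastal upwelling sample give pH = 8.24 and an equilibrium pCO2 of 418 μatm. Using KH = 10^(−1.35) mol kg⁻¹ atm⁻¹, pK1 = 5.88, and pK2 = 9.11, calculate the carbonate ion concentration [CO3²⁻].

[CO3²⁻] = 0.577 mmol/kg

[CO2*] = KH · pCO2 = 10^(−1.35) × 418×10^-6 = 1.867×10^-5 mol/kg
α₀ = 1/(1 + K1/[H⁺] + K1K2/[H⁺]²) = 1/(1 + 10^+2.36 + 10^+1.49) = 0.003832
DIC = [CO2*]/α₀ = 1.867×10^-5 / 0.003832 = 4.873 mmol/kg
[CO3²⁻] = α₂·DIC; α₂ = 0.1184, so [CO3²⁻] = 0.1184 × 4.873 = 0.577 mmol/kg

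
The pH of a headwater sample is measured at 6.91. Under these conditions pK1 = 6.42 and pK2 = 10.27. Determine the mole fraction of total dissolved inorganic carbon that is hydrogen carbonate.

α₁ = 1 / (1 + [H⁺]/K1 + K2/[H⁺]) = 1 / (1 + 10^-0.49 + 10^-3.36)
   = 1 / (1 + 0.32359 + 0.00043652) = 1/1.3240 = 0.7553

α₁ = 0.755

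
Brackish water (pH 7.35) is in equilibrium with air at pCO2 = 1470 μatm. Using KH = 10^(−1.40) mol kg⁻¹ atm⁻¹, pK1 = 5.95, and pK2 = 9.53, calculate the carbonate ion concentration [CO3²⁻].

[CO2*] = KH · pCO2 = 10^(−1.40) × 1470×10^-6 = 5.852×10^-5 mol/kg
α₀ = 1/(1 + K1/[H⁺] + K1K2/[H⁺]²) = 1/(1 + 10^+1.40 + 10^-0.78) = 0.03804
DIC = [CO2*]/α₀ = 5.852×10^-5 / 0.03804 = 1.538 mmol/kg
[CO3²⁻] = α₂·DIC; α₂ = 0.006314, so [CO3²⁻] = 0.006314 × 1.538 = 0.00971 mmol/kg = 9.71 μmol/kg

[CO3²⁻] = 9.71 μmol/kg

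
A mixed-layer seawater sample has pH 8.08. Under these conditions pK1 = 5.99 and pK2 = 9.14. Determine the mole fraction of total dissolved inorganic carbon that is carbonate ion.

α₂ = 0.0795

α₂ = 1 / (1 + [H⁺]/K2 + [H⁺]²/(K1K2)) = 1 / (1 + 10^+1.06 + 10^-1.03)
   = 1 / (1 + 11.482 + 0.093325) = 1/12.575 = 0.07952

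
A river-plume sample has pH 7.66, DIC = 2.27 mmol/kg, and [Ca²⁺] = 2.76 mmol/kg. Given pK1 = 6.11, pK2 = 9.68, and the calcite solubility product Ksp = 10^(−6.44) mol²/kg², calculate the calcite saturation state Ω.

α₂ = 1 / (1 + [H⁺]/K2 + [H⁺]²/(K1K2)) = 1 / (1 + 10^+2.02 + 10^+0.47)
   = 1 / (1 + 104.71 + 2.9512) = 1/108.66 = 0.009203
[CO3²⁻] = α₂ × DIC = 0.009203 × 2.27 = 0.02089 mmol/kg
Ksp = 10^(−6.44) = 3.631×10^-7
Ω = [Ca²⁺][CO3²⁻]/Ksp = (2.76×10^-3)(2.089×10^-5) / 3.631×10^-7 = 0.159

Ω = 0.159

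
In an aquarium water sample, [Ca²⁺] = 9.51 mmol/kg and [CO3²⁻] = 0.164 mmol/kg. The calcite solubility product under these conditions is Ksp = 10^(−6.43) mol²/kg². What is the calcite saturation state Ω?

Ω = 4.20

Ksp = 10^(−6.43) = 3.715×10^-7
Ω = [Ca²⁺][CO3²⁻]/Ksp = (9.51×10^-3)(0.164×10^-3) / 3.715×10^-7 = 4.20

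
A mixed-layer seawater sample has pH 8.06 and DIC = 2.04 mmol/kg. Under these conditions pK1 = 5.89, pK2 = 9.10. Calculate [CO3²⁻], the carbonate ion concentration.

α₂ = 1 / (1 + [H⁺]/K2 + [H⁺]²/(K1K2)) = 1 / (1 + 10^+1.04 + 10^-1.13)
   = 1 / (1 + 10.965 + 0.074131) = 1/12.039 = 0.08306
[CO3²⁻] = α₂ × DIC = 0.08306 × 2.04 = 0.169 mmol/kg

[CO3²⁻] = 0.169 mmol/kg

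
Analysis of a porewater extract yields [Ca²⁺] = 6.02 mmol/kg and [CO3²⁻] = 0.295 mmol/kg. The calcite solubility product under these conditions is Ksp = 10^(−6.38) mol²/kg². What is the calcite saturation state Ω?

Ω = 4.26

Ksp = 10^(−6.38) = 4.169×10^-7
Ω = [Ca²⁺][CO3²⁻]/Ksp = (6.02×10^-3)(0.295×10^-3) / 4.169×10^-7 = 4.26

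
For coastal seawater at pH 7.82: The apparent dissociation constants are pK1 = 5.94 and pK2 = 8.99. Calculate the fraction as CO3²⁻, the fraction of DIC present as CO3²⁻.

α₂ = 1 / (1 + [H⁺]/K2 + [H⁺]²/(K1K2)) = 1 / (1 + 10^+1.17 + 10^-0.71)
   = 1 / (1 + 14.791 + 0.19498) = 1/15.986 = 0.06255

α₂ = 0.0626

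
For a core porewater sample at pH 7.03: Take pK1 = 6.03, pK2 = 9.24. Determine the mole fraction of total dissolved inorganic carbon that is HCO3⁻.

α₁ = 1 / (1 + [H⁺]/K1 + K2/[H⁺]) = 1 / (1 + 10^-1.00 + 10^-2.21)
   = 1 / (1 + 0.10000 + 0.0061660) = 1/1.1062 = 0.9040

α₁ = 0.904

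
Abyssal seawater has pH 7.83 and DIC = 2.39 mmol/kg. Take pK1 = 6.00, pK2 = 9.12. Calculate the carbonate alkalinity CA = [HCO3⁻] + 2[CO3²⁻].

CA = [HCO3⁻] + 2[CO3²⁻] = (α₁ + 2α₂)·DIC
At pH 7.83: [H⁺]/K1 = 10^-1.83 = 0.014791, K2/[H⁺] = 10^-1.29 = 0.051286
α₁ = 1/(1 + 0.014791 + 0.051286) = 1/1.0661 = 0.9380; α₂ = α₁·K2/[H⁺] = 0.04811
α₁ + 2α₂ = 1.0342
CA = 1.0342 × 2.39 = 2.47 mmol/kg

CA = 2.47 mmol/kg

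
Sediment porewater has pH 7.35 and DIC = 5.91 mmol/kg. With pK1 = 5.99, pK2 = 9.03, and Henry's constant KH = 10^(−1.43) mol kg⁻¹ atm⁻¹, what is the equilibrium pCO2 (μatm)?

pCO2 = 6520 μatm

α₀ = 1 / (1 + K1/[H⁺] + K1K2/[H⁺]²) = 1 / (1 + 10^+1.36 + 10^-0.32)
   = 1 / (1 + 22.909 + 0.47863) = 1/24.387 = 0.04100
[CO2*] = α₀ × DIC = 0.04100 × 5.91 = 0.2423 mmol/kg
pCO2 = [CO2*]/KH = 2.423×10^-4 / 3.715×10^-2 = 6520 μatm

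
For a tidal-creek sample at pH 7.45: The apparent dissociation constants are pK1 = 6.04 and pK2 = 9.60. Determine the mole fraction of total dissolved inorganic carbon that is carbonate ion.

α₂ = 0.00677

α₂ = 1 / (1 + [H⁺]/K2 + [H⁺]²/(K1K2)) = 1 / (1 + 10^+2.15 + 10^+0.74)
   = 1 / (1 + 141.25 + 5.4954) = 1/147.75 = 0.006768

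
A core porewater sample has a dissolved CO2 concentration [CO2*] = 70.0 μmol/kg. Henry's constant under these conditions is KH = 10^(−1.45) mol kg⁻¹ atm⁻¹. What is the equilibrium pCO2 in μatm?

KH = 10^(−1.45) = 3.548×10^-2 mol kg⁻¹ atm⁻¹
pCO2 = [CO2*]/KH = 70.0×10^-6 / 3.548×10^-2 = 1.97×10^-3 atm = 1970 μatm

pCO2 = 1970 μatm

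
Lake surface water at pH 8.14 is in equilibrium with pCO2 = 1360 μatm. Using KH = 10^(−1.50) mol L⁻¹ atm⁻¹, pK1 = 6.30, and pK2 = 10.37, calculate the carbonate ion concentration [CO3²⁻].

[CO3²⁻] = 17.5 μmol/L

[CO2*] = KH · pCO2 = 10^(−1.50) × 1360×10^-6 = 4.301×10^-5 mol/L
α₀ = 1/(1 + K1/[H⁺] + K1K2/[H⁺]²) = 1/(1 + 10^+1.84 + 10^-0.39) = 0.01417
DIC = [CO2*]/α₀ = 4.301×10^-5 / 0.01417 = 3.036 mmol/L
[CO3²⁻] = α₂·DIC; α₂ = 0.005771, so [CO3²⁻] = 0.005771 × 3.036 = 0.0175 mmol/L = 17.5 μmol/L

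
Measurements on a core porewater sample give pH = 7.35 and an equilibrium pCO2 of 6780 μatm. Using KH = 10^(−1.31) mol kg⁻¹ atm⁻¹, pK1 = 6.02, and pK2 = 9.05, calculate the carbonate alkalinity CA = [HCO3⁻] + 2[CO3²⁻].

CA = 7.38 mmol/kg

[CO2*] = KH · pCO2 = 10^(−1.31) × 6780×10^-6 = 3.321×10^-4 mol/kg
α₀ = 1/(1 + K1/[H⁺] + K1K2/[H⁺]²) = 1/(1 + 10^+1.33 + 10^-0.37) = 0.04385
DIC = [CO2*]/α₀ = 3.321×10^-4 / 0.04385 = 7.573 mmol/kg
CA = (α₁ + 2α₂)·DIC = (0.9374 + 2×0.01870) × 7.573 = 7.38 mmol/kg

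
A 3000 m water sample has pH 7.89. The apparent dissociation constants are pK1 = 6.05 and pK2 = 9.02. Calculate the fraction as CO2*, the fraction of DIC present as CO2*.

α₀ = 1 / (1 + K1/[H⁺] + K1K2/[H⁺]²) = 1 / (1 + 10^+1.84 + 10^+0.71)
   = 1 / (1 + 69.183 + 5.1286) = 1/75.312 = 0.01328

α₀ = 0.0133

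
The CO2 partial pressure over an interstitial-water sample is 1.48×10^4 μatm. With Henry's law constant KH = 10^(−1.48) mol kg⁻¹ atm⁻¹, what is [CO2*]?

KH = 10^(−1.48) = 3.311×10^-2 mol kg⁻¹ atm⁻¹
[CO2*] = KH · pCO2 = 3.311×10^-2 × 1.48×10^4×10^-6 atm = 4.90×10^-4 mol/kg

[CO2*] = 490 μmol/kg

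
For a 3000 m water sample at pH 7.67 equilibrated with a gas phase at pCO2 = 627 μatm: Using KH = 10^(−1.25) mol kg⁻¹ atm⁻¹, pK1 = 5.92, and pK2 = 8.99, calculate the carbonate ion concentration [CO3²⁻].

[CO2*] = KH · pCO2 = 10^(−1.25) × 627×10^-6 = 3.526×10^-5 mol/kg
α₀ = 1/(1 + K1/[H⁺] + K1K2/[H⁺]²) = 1/(1 + 10^+1.75 + 10^+0.43) = 0.01669
DIC = [CO2*]/α₀ = 3.526×10^-5 / 0.01669 = 2.113 mmol/kg
[CO3²⁻] = α₂·DIC; α₂ = 0.04491, so [CO3²⁻] = 0.04491 × 2.113 = 0.0949 mmol/kg

[CO3²⁻] = 0.0949 mmol/kg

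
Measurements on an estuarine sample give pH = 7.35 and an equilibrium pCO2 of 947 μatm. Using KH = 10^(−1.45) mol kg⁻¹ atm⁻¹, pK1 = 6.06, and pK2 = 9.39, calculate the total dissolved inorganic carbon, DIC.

[CO2*] = KH · pCO2 = 10^(−1.45) × 947×10^-6 = 3.360×10^-5 mol/kg
α₀ = 1/(1 + K1/[H⁺] + K1K2/[H⁺]²) = 1/(1 + 10^+1.29 + 10^-0.75) = 0.04836
DIC = [CO2*]/α₀ = 3.360×10^-5 / 0.04836 = 0.695 mmol/kg

DIC = 0.695 mmol/kg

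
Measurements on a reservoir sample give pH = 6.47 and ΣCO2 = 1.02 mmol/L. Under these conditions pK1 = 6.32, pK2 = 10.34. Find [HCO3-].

[HCO3⁻] = 0.597 mmol/L

α₁ = 1 / (1 + [H⁺]/K1 + K2/[H⁺]) = 1 / (1 + 10^-0.15 + 10^-3.87)
   = 1 / (1 + 0.70795 + 0.00013490) = 1/1.7081 = 0.5855
[HCO3⁻] = α₁ × DIC = 0.5855 × 1.02 = 0.597 mmol/L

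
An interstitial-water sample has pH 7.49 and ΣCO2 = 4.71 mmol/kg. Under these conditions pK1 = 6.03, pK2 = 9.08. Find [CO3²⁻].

[CO3²⁻] = 0.114 mmol/kg

α₂ = 1 / (1 + [H⁺]/K2 + [H⁺]²/(K1K2)) = 1 / (1 + 10^+1.59 + 10^+0.13)
   = 1 / (1 + 38.905 + 1.3490) = 1/41.253 = 0.02424
[CO3²⁻] = α₂ × DIC = 0.02424 × 4.71 = 0.114 mmol/kg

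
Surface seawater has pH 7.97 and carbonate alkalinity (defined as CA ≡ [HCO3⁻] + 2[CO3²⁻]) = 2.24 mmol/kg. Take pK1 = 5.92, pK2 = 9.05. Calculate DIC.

DIC = 2.10 mmol/kg

CA = [HCO3⁻] + 2[CO3²⁻] = (α₁ + 2α₂)·DIC
At pH 7.97: [H⁺]/K1 = 10^-2.05 = 0.0089125, K2/[H⁺] = 10^-1.08 = 0.083176
α₁ = 1/(1 + 0.0089125 + 0.083176) = 1/1.0921 = 0.9157; α₂ = α₁·K2/[H⁺] = 0.07616
α₁ + 2α₂ = 1.0680
DIC = CA / (α₁ + 2α₂) = 2.24 / 1.0680 = 2.10 mmol/kg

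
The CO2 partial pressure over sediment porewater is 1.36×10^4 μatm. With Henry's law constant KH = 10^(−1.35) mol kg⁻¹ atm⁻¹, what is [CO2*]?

[CO2*] = 607 μmol/kg

KH = 10^(−1.35) = 4.467×10^-2 mol kg⁻¹ atm⁻¹
[CO2*] = KH · pCO2 = 4.467×10^-2 × 1.36×10^4×10^-6 atm = 6.07×10^-4 mol/kg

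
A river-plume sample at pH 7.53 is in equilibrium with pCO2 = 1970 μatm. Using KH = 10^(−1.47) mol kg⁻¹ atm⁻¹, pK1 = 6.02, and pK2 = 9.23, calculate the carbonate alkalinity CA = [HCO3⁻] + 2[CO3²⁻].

[CO2*] = KH · pCO2 = 10^(−1.47) × 1970×10^-6 = 6.675×10^-5 mol/kg
α₀ = 1/(1 + K1/[H⁺] + K1K2/[H⁺]²) = 1/(1 + 10^+1.51 + 10^-0.19) = 0.02941
DIC = [CO2*]/α₀ = 6.675×10^-5 / 0.02941 = 2.270 mmol/kg
CA = (α₁ + 2α₂)·DIC = (0.9516 + 2×0.01899) × 2.270 = 2.25 mmol/kg

CA = 2.25 mmol/kg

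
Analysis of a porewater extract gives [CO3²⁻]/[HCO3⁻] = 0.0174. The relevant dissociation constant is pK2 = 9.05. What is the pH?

pH = 7.29

From K2 = [H⁺][CO3²⁻]/[HCO3⁻]:  pH = pK2 + log₁₀([CO3²⁻]/[HCO3⁻])
log₁₀(0.0174) = -1.759
pH = 9.05 + (-1.759) = 7.29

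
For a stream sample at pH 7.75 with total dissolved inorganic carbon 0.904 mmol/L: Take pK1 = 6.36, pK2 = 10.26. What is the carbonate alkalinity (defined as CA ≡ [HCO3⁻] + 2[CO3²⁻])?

CA = 0.871 mmol/L

CA = [HCO3⁻] + 2[CO3²⁻] = (α₁ + 2α₂)·DIC
At pH 7.75: [H⁺]/K1 = 10^-1.39 = 0.040738, K2/[H⁺] = 10^-2.51 = 0.0030903
α₁ = 1/(1 + 0.040738 + 0.0030903) = 1/1.0438 = 0.9580; α₂ = α₁·K2/[H⁺] = 0.002961
α₁ + 2α₂ = 0.9639
CA = 0.9639 × 0.904 = 0.871 mmol/L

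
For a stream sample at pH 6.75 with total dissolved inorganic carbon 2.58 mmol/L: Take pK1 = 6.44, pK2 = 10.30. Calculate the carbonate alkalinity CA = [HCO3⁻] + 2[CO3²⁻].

CA = 1.73 mmol/L

CA = [HCO3⁻] + 2[CO3²⁻] = (α₁ + 2α₂)·DIC
At pH 6.75: [H⁺]/K1 = 10^-0.31 = 0.48978, K2/[H⁺] = 10^-3.55 = 0.00028184
α₁ = 1/(1 + 0.48978 + 0.00028184) = 1/1.4901 = 0.6711; α₂ = α₁·K2/[H⁺] = 0.0001891
α₁ + 2α₂ = 0.6715
CA = 0.6715 × 2.58 = 1.73 mmol/L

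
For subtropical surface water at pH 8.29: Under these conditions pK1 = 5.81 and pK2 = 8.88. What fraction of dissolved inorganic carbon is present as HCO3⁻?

α₁ = 1 / (1 + [H⁺]/K1 + K2/[H⁺]) = 1 / (1 + 10^-2.48 + 10^-0.59)
   = 1 / (1 + 0.0033113 + 0.25704) = 1/1.2604 = 0.7934

α₁ = 0.793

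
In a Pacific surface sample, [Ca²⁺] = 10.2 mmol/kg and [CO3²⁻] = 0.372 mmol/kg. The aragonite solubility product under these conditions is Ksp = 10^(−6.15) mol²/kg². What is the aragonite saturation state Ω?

Ksp = 10^(−6.15) = 7.079×10^-7
Ω = [Ca²⁺][CO3²⁻]/Ksp = (10.2×10^-3)(0.372×10^-3) / 7.079×10^-7 = 5.36

Ω = 5.36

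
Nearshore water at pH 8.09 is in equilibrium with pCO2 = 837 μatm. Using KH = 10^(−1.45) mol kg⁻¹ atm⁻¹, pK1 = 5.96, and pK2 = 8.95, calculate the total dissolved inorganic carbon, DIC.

[CO2*] = KH · pCO2 = 10^(−1.45) × 837×10^-6 = 2.970×10^-5 mol/kg
α₀ = 1/(1 + K1/[H⁺] + K1K2/[H⁺]²) = 1/(1 + 10^+2.13 + 10^+1.27) = 0.006472
DIC = [CO2*]/α₀ = 2.970×10^-5 / 0.006472 = 4.59 mmol/kg

DIC = 4.59 mmol/kg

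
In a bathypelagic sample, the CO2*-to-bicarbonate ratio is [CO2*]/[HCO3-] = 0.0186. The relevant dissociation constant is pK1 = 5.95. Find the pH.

From K1 = [H⁺][HCO3-]/[CO2*]:  pH = pK1 − log₁₀([CO2*]/[HCO3-])
log₁₀(0.0186) = -1.730
pH = 5.95 − (-1.730) = 7.68

pH = 7.68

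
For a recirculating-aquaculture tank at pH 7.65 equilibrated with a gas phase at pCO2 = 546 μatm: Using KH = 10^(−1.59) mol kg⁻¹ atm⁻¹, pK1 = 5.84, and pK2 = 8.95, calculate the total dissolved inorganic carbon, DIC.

DIC = 0.966 mmol/kg

[CO2*] = KH · pCO2 = 10^(−1.59) × 546×10^-6 = 1.403×10^-5 mol/kg
α₀ = 1/(1 + K1/[H⁺] + K1K2/[H⁺]²) = 1/(1 + 10^+1.81 + 10^+0.51) = 0.01453
DIC = [CO2*]/α₀ = 1.403×10^-5 / 0.01453 = 0.966 mmol/kg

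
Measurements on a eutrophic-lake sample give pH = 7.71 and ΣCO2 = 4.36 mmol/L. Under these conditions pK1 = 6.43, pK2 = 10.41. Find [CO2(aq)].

[CO2*] = 0.217 mmol/L

α₀ = 1 / (1 + K1/[H⁺] + K1K2/[H⁺]²) = 1 / (1 + 10^+1.28 + 10^-1.42)
   = 1 / (1 + 19.055 + 0.038019) = 1/20.093 = 0.04977
[CO2*] = α₀ × DIC = 0.04977 × 4.36 = 0.217 mmol/L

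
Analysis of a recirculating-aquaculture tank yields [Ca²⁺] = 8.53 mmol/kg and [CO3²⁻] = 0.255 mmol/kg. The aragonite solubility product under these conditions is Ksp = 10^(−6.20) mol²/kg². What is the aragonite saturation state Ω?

Ω = 3.45

Ksp = 10^(−6.20) = 6.310×10^-7
Ω = [Ca²⁺][CO3²⁻]/Ksp = (8.53×10^-3)(0.255×10^-3) / 6.310×10^-7 = 3.45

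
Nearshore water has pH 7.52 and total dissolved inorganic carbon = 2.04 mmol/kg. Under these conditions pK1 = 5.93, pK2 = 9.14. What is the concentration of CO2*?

[CO2*] = 0.0500 mmol/kg

α₀ = 1 / (1 + K1/[H⁺] + K1K2/[H⁺]²) = 1 / (1 + 10^+1.59 + 10^-0.03)
   = 1 / (1 + 38.905 + 0.93325) = 1/40.838 = 0.02449
[CO2*] = α₀ × DIC = 0.02449 × 2.04 = 0.0500 mmol/kg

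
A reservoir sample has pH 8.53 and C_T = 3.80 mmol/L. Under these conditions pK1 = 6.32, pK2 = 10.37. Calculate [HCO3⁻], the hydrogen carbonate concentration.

[HCO3⁻] = 3.72 mmol/L

α₁ = 1 / (1 + [H⁺]/K1 + K2/[H⁺]) = 1 / (1 + 10^-2.21 + 10^-1.84)
   = 1 / (1 + 0.0061660 + 0.014454) = 1/1.0206 = 0.9798
[HCO3⁻] = α₁ × DIC = 0.9798 × 3.80 = 3.72 mmol/L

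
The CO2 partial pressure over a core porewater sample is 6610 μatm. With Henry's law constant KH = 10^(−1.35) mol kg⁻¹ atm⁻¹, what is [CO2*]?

KH = 10^(−1.35) = 4.467×10^-2 mol kg⁻¹ atm⁻¹
[CO2*] = KH · pCO2 = 4.467×10^-2 × 6610×10^-6 atm = 2.95×10^-4 mol/kg

[CO2*] = 295 μmol/kg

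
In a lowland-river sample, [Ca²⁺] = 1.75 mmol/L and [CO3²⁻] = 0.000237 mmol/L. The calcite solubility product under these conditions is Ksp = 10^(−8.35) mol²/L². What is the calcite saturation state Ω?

Ksp = 10^(−8.35) = 4.467×10^-9
Ω = [Ca²⁺][CO3²⁻]/Ksp = (1.75×10^-3)(0.000237×10^-3) / 4.467×10^-9 = 0.0929

Ω = 0.0929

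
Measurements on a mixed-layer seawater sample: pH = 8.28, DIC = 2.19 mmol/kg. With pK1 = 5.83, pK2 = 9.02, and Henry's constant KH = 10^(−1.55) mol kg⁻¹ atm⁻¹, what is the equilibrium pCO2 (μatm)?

α₀ = 1 / (1 + K1/[H⁺] + K1K2/[H⁺]²) = 1 / (1 + 10^+2.45 + 10^+1.71)
   = 1 / (1 + 281.84 + 51.286) = 1/334.12 = 0.002993
[CO2*] = α₀ × DIC = 0.002993 × 2.19 = 0.006554 mmol/kg = 6.554 μmol/kg
pCO2 = [CO2*]/KH = 6.554×10^-6 / 2.818×10^-2 = 233 μatm

pCO2 = 233 μatm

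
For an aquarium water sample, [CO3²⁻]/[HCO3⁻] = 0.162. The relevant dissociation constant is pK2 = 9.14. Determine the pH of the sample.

From K2 = [H⁺][CO3²⁻]/[HCO3⁻]:  pH = pK2 + log₁₀([CO3²⁻]/[HCO3⁻])
log₁₀(0.162) = -0.790
pH = 9.14 + (-0.790) = 8.35

pH = 8.35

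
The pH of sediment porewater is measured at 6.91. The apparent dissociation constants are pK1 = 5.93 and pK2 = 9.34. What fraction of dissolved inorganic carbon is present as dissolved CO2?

α₀ = 1 / (1 + K1/[H⁺] + K1K2/[H⁺]²) = 1 / (1 + 10^+0.98 + 10^-1.45)
   = 1 / (1 + 9.5499 + 0.035481) = 1/10.585 = 0.09447

α₀ = 0.0945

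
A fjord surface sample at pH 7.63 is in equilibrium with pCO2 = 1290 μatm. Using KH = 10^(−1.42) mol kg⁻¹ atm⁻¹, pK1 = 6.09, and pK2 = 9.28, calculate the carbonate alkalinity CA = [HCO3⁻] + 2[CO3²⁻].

CA = 1.78 mmol/kg

[CO2*] = KH · pCO2 = 10^(−1.42) × 1290×10^-6 = 4.904×10^-5 mol/kg
α₀ = 1/(1 + K1/[H⁺] + K1K2/[H⁺]²) = 1/(1 + 10^+1.54 + 10^-0.11) = 0.02743
DIC = [CO2*]/α₀ = 4.904×10^-5 / 0.02743 = 1.788 mmol/kg
CA = (α₁ + 2α₂)·DIC = (0.9513 + 2×0.02130) × 1.788 = 1.78 mmol/kg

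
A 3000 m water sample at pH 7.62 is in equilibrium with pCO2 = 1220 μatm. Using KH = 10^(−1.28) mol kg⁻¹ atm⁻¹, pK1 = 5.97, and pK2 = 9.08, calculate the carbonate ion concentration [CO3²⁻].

[CO2*] = KH · pCO2 = 10^(−1.28) × 1220×10^-6 = 6.403×10^-5 mol/kg
α₀ = 1/(1 + K1/[H⁺] + K1K2/[H⁺]²) = 1/(1 + 10^+1.65 + 10^+0.19) = 0.02118
DIC = [CO2*]/α₀ = 6.403×10^-5 / 0.02118 = 3.023 mmol/kg
[CO3²⁻] = α₂·DIC; α₂ = 0.03280, so [CO3²⁻] = 0.03280 × 3.023 = 0.0992 mmol/kg

[CO3²⁻] = 0.0992 mmol/kg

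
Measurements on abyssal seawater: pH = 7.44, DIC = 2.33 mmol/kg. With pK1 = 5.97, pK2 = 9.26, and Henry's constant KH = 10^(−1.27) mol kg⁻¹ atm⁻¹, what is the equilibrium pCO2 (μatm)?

pCO2 = 1400 μatm

α₀ = 1 / (1 + K1/[H⁺] + K1K2/[H⁺]²) = 1 / (1 + 10^+1.47 + 10^-0.35)
   = 1 / (1 + 29.512 + 0.44668) = 1/30.959 = 0.03230
[CO2*] = α₀ × DIC = 0.03230 × 2.33 = 0.07526 mmol/kg
pCO2 = [CO2*]/KH = 7.526×10^-5 / 5.370×10^-2 = 1400 μatm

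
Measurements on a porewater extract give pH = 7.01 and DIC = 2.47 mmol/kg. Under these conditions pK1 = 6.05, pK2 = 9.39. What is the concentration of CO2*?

[CO2*] = 0.243 mmol/kg

α₀ = 1 / (1 + K1/[H⁺] + K1K2/[H⁺]²) = 1 / (1 + 10^+0.96 + 10^-1.42)
   = 1 / (1 + 9.1201 + 0.038019) = 1/10.158 = 0.09844
[CO2*] = α₀ × DIC = 0.09844 × 2.47 = 0.243 mmol/kg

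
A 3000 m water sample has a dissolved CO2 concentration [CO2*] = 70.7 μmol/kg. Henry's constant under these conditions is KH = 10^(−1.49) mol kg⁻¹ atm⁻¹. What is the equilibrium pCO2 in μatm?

pCO2 = 2180 μatm

KH = 10^(−1.49) = 3.236×10^-2 mol kg⁻¹ atm⁻¹
pCO2 = [CO2*]/KH = 70.7×10^-6 / 3.236×10^-2 = 2.18×10^-3 atm = 2180 μatm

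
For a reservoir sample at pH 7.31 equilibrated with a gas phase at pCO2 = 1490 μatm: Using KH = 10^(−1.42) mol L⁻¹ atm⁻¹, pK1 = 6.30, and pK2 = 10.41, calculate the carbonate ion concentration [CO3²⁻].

[CO3²⁻] = 0.460 μmol/L

[CO2*] = KH · pCO2 = 10^(−1.42) × 1490×10^-6 = 5.665×10^-5 mol/L
α₀ = 1/(1 + K1/[H⁺] + K1K2/[H⁺]²) = 1/(1 + 10^+1.01 + 10^-2.09) = 0.08896
DIC = [CO2*]/α₀ = 5.665×10^-5 / 0.08896 = 0.6368 mmol/L
[CO3²⁻] = α₂·DIC; α₂ = 0.0007231, so [CO3²⁻] = 0.0007231 × 0.6368 = 0.000460 mmol/L = 0.460 μmol/L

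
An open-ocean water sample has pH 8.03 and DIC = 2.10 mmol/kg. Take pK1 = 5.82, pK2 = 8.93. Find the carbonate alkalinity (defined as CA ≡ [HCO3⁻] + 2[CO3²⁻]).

CA = [HCO3⁻] + 2[CO3²⁻] = (α₁ + 2α₂)·DIC
At pH 8.03: [H⁺]/K1 = 10^-2.21 = 0.0061660, K2/[H⁺] = 10^-0.90 = 0.12589
α₁ = 1/(1 + 0.0061660 + 0.12589) = 1/1.1321 = 0.8833; α₂ = α₁·K2/[H⁺] = 0.1112
α₁ + 2α₂ = 1.1058
CA = 1.1058 × 2.10 = 2.32 mmol/kg

CA = 2.32 mmol/kg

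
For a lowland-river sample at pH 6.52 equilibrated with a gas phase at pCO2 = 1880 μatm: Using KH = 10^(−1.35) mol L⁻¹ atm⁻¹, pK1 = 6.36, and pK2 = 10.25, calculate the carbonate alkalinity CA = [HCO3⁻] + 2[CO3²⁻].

CA = 0.121 mmol/L

[CO2*] = KH · pCO2 = 10^(−1.35) × 1880×10^-6 = 8.398×10^-5 mol/L
α₀ = 1/(1 + K1/[H⁺] + K1K2/[H⁺]²) = 1/(1 + 10^+0.16 + 10^-3.57) = 0.4089
DIC = [CO2*]/α₀ = 8.398×10^-5 / 0.4089 = 0.2054 mmol/L
CA = (α₁ + 2α₂)·DIC = (0.5910 + 2×0.0001101) × 0.2054 = 0.121 mmol/L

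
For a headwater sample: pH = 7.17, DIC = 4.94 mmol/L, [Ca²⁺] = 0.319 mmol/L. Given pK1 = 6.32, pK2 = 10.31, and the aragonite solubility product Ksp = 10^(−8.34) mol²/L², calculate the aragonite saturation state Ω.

Ω = 0.219

α₂ = 1 / (1 + [H⁺]/K2 + [H⁺]²/(K1K2)) = 1 / (1 + 10^+3.14 + 10^+2.29)
   = 1 / (1 + 1380.4 + 194.98) = 1/1576.4 = 0.0006344
[CO3²⁻] = α₂ × DIC = 0.0006344 × 4.94 = 0.003134 mmol/L = 3.134 μmol/L
Ksp = 10^(−8.34) = 4.571×10^-9
Ω = [Ca²⁺][CO3²⁻]/Ksp = (0.319×10^-3)(3.134×10^-6) / 4.571×10^-9 = 0.219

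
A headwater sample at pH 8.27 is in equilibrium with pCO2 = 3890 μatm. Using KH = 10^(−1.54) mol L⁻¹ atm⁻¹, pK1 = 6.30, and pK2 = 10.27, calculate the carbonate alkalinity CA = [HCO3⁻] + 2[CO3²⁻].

[CO2*] = KH · pCO2 = 10^(−1.54) × 3890×10^-6 = 1.122×10^-4 mol/L
α₀ = 1/(1 + K1/[H⁺] + K1K2/[H⁺]²) = 1/(1 + 10^+1.97 + 10^-0.03) = 0.01050
DIC = [CO2*]/α₀ = 1.122×10^-4 / 0.01050 = 10.69 mmol/L
CA = (α₁ + 2α₂)·DIC = (0.9797 + 2×0.009797) × 10.69 = 10.7 mmol/L

CA = 10.7 mmol/L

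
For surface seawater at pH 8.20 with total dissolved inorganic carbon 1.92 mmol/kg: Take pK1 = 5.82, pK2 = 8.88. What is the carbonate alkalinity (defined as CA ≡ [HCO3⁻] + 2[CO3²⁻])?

CA = [HCO3⁻] + 2[CO3²⁻] = (α₁ + 2α₂)·DIC
At pH 8.20: [H⁺]/K1 = 10^-2.38 = 0.0041687, K2/[H⁺] = 10^-0.68 = 0.20893
α₁ = 1/(1 + 0.0041687 + 0.20893) = 1/1.2131 = 0.8243; α₂ = α₁·K2/[H⁺] = 0.1722
α₁ + 2α₂ = 1.1688
CA = 1.1688 × 1.92 = 2.24 mmol/kg

CA = 2.24 mmol/kg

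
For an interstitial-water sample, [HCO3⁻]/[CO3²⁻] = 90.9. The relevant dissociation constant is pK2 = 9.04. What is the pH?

pH = 7.08

From K2 = [H⁺][CO3²⁻]/[HCO3⁻]:  pH = pK2 − log₁₀([HCO3⁻]/[CO3²⁻])
log₁₀(90.9) = +1.959
pH = 9.04 − (+1.959) = 7.08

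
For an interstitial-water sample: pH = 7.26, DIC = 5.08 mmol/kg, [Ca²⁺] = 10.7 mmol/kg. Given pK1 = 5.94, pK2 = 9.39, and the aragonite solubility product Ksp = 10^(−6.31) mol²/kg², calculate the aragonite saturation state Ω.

Ω = 0.780

α₂ = 1 / (1 + [H⁺]/K2 + [H⁺]²/(K1K2)) = 1 / (1 + 10^+2.13 + 10^+0.81)
   = 1 / (1 + 134.90 + 6.4565) = 1/142.35 = 0.007025
[CO3²⁻] = α₂ × DIC = 0.007025 × 5.08 = 0.03569 mmol/kg
Ksp = 10^(−6.31) = 4.898×10^-7
Ω = [Ca²⁺][CO3²⁻]/Ksp = (10.7×10^-3)(3.569×10^-5) / 4.898×10^-7 = 0.780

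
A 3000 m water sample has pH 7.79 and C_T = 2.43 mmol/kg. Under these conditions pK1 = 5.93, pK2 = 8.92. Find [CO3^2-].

[CO3²⁻] = 0.166 mmol/kg

α₂ = 1 / (1 + [H⁺]/K2 + [H⁺]²/(K1K2)) = 1 / (1 + 10^+1.13 + 10^-0.73)
   = 1 / (1 + 13.490 + 0.18621) = 1/14.676 = 0.06814
[CO3²⁻] = α₂ × DIC = 0.06814 × 2.43 = 0.166 mmol/kg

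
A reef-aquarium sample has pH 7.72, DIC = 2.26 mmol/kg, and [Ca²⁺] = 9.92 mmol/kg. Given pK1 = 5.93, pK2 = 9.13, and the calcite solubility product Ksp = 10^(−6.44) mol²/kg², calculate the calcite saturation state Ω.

Ω = 2.28

α₂ = 1 / (1 + [H⁺]/K2 + [H⁺]²/(K1K2)) = 1 / (1 + 10^+1.41 + 10^-0.38)
   = 1 / (1 + 25.704 + 0.41687) = 1/27.121 = 0.03687
[CO3²⁻] = α₂ × DIC = 0.03687 × 2.26 = 0.08333 mmol/kg
Ksp = 10^(−6.44) = 3.631×10^-7
Ω = [Ca²⁺][CO3²⁻]/Ksp = (9.92×10^-3)(8.333×10^-5) / 3.631×10^-7 = 2.28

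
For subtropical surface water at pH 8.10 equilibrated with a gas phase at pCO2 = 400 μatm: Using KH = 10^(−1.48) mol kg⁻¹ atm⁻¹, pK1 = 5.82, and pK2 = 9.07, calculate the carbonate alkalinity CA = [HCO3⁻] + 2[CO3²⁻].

[CO2*] = KH · pCO2 = 10^(−1.48) × 400×10^-6 = 1.325×10^-5 mol/kg
α₀ = 1/(1 + K1/[H⁺] + K1K2/[H⁺]²) = 1/(1 + 10^+2.28 + 10^+1.31) = 0.004718
DIC = [CO2*]/α₀ = 1.325×10^-5 / 0.004718 = 2.808 mmol/kg
CA = (α₁ + 2α₂)·DIC = (0.8990 + 2×0.09633) × 2.808 = 3.06 mmol/kg

CA = 3.06 mmol/kg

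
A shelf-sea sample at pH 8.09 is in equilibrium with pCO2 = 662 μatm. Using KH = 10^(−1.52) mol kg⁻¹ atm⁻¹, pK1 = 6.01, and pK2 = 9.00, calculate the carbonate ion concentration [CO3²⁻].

[CO3²⁻] = 0.296 mmol/kg

[CO2*] = KH · pCO2 = 10^(−1.52) × 662×10^-6 = 1.999×10^-5 mol/kg
α₀ = 1/(1 + K1/[H⁺] + K1K2/[H⁺]²) = 1/(1 + 10^+2.08 + 10^+1.17) = 0.007352
DIC = [CO2*]/α₀ = 1.999×10^-5 / 0.007352 = 2.719 mmol/kg
[CO3²⁻] = α₂·DIC; α₂ = 0.1087, so [CO3²⁻] = 0.1087 × 2.719 = 0.296 mmol/kg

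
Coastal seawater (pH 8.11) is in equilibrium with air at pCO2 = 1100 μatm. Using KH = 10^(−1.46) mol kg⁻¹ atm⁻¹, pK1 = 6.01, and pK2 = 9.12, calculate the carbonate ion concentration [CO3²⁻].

[CO2*] = KH · pCO2 = 10^(−1.46) × 1100×10^-6 = 3.814×10^-5 mol/kg
α₀ = 1/(1 + K1/[H⁺] + K1K2/[H⁺]²) = 1/(1 + 10^+2.10 + 10^+1.09) = 0.007184
DIC = [CO2*]/α₀ = 3.814×10^-5 / 0.007184 = 5.309 mmol/kg
[CO3²⁻] = α₂·DIC; α₂ = 0.08838, so [CO3²⁻] = 0.08838 × 5.309 = 0.469 mmol/kg

[CO3²⁻] = 0.469 mmol/kg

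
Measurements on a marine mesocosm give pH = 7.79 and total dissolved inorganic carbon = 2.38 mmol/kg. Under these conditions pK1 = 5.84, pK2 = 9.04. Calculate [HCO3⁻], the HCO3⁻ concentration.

α₁ = 1 / (1 + [H⁺]/K1 + K2/[H⁺]) = 1 / (1 + 10^-1.95 + 10^-1.25)
   = 1 / (1 + 0.011220 + 0.056234) = 1/1.0675 = 0.9368
[HCO3⁻] = α₁ × DIC = 0.9368 × 2.38 = 2.23 mmol/kg

[HCO3⁻] = 2.23 mmol/kg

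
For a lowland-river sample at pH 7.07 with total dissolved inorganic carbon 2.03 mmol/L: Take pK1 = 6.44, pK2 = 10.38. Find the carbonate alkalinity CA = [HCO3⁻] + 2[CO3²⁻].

CA = 1.65 mmol/L

CA = [HCO3⁻] + 2[CO3²⁻] = (α₁ + 2α₂)·DIC
At pH 7.07: [H⁺]/K1 = 10^-0.63 = 0.23442, K2/[H⁺] = 10^-3.31 = 0.00048978
α₁ = 1/(1 + 0.23442 + 0.00048978) = 1/1.2349 = 0.8098; α₂ = α₁·K2/[H⁺] = 0.0003966
α₁ + 2α₂ = 0.8106
CA = 0.8106 × 2.03 = 1.65 mmol/L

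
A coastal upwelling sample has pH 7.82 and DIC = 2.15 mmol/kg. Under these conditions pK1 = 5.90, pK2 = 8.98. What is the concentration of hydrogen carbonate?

[HCO3⁻] = 1.99 mmol/kg

α₁ = 1 / (1 + [H⁺]/K1 + K2/[H⁺]) = 1 / (1 + 10^-1.92 + 10^-1.16)
   = 1 / (1 + 0.012023 + 0.069183) = 1/1.0812 = 0.9249
[HCO3⁻] = α₁ × DIC = 0.9249 × 2.15 = 1.99 mmol/kg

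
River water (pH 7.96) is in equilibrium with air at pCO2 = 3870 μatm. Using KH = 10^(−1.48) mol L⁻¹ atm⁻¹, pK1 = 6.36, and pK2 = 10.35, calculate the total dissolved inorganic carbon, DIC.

[CO2*] = KH · pCO2 = 10^(−1.48) × 3870×10^-6 = 1.281×10^-4 mol/L
α₀ = 1/(1 + K1/[H⁺] + K1K2/[H⁺]²) = 1/(1 + 10^+1.60 + 10^-0.79) = 0.02441
DIC = [CO2*]/α₀ = 1.281×10^-4 / 0.02441 = 5.25 mmol/L

DIC = 5.25 mmol/L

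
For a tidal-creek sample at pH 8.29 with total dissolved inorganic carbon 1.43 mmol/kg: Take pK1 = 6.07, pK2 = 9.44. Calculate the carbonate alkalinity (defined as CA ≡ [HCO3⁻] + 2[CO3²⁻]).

CA = [HCO3⁻] + 2[CO3²⁻] = (α₁ + 2α₂)·DIC
At pH 8.29: [H⁺]/K1 = 10^-2.22 = 0.0060256, K2/[H⁺] = 10^-1.15 = 0.070795
α₁ = 1/(1 + 0.0060256 + 0.070795) = 1/1.0768 = 0.9287; α₂ = α₁·K2/[H⁺] = 0.06574
α₁ + 2α₂ = 1.0601
CA = 1.0601 × 1.43 = 1.52 mmol/kg

CA = 1.52 mmol/kg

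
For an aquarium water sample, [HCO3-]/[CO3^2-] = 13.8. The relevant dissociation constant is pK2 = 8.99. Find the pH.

From K2 = [H⁺][CO3^2-]/[HCO3-]:  pH = pK2 − log₁₀([HCO3-]/[CO3^2-])
log₁₀(13.8) = +1.140
pH = 8.99 − (+1.140) = 7.85

pH = 7.85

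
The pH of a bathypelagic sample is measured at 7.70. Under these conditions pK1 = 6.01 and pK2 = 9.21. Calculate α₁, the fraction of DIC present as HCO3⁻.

α₁ = 1 / (1 + [H⁺]/K1 + K2/[H⁺]) = 1 / (1 + 10^-1.69 + 10^-1.51)
   = 1 / (1 + 0.020417 + 0.030903) = 1/1.0513 = 0.9512

α₁ = 0.951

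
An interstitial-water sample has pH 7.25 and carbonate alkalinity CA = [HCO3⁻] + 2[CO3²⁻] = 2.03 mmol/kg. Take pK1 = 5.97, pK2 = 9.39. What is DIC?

CA = [HCO3⁻] + 2[CO3²⁻] = (α₁ + 2α₂)·DIC
At pH 7.25: [H⁺]/K1 = 10^-1.28 = 0.052481, K2/[H⁺] = 10^-2.14 = 0.0072444
α₁ = 1/(1 + 0.052481 + 0.0072444) = 1/1.0597 = 0.9436; α₂ = α₁·K2/[H⁺] = 0.006836
α₁ + 2α₂ = 0.9573
DIC = CA / (α₁ + 2α₂) = 2.03 / 0.9573 = 2.12 mmol/kg

DIC = 2.12 mmol/kg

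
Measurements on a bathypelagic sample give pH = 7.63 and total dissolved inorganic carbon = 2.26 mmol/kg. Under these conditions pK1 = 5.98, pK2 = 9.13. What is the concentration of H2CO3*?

[CO2*] = 0.0480 mmol/kg

α₀ = 1 / (1 + K1/[H⁺] + K1K2/[H⁺]²) = 1 / (1 + 10^+1.65 + 10^+0.15)
   = 1 / (1 + 44.668 + 1.4125) = 1/47.081 = 0.02124
[CO2*] = α₀ × DIC = 0.02124 × 2.26 = 0.0480 mmol/kg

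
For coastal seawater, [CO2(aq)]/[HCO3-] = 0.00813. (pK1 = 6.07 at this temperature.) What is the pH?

From K1 = [H⁺][HCO3-]/[CO2(aq)]:  pH = pK1 − log₁₀([CO2(aq)]/[HCO3-])
log₁₀(0.00813) = -2.090
pH = 6.07 − (-2.090) = 8.16

pH = 8.16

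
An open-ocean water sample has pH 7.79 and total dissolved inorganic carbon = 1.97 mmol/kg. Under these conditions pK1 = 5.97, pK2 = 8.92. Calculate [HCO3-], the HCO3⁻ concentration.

α₁ = 1 / (1 + [H⁺]/K1 + K2/[H⁺]) = 1 / (1 + 10^-1.82 + 10^-1.13)
   = 1 / (1 + 0.015136 + 0.074131) = 1/1.0893 = 0.9180
[HCO3⁻] = α₁ × DIC = 0.9180 × 1.97 = 1.81 mmol/kg

[HCO3⁻] = 1.81 mmol/kg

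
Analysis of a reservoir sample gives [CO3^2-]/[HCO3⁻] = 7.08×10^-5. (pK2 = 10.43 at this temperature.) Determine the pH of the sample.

From K2 = [H⁺][CO3^2-]/[HCO3⁻]:  pH = pK2 + log₁₀([CO3^2-]/[HCO3⁻])
log₁₀(7.08×10^-5) = -4.150
pH = 10.43 + (-4.150) = 6.28

pH = 6.28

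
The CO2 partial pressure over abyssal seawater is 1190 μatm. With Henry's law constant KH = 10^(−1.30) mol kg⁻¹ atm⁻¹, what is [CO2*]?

[CO2*] = 59.6 μmol/kg

KH = 10^(−1.30) = 5.012×10^-2 mol kg⁻¹ atm⁻¹
[CO2*] = KH · pCO2 = 5.012×10^-2 × 1190×10^-6 atm = 5.96×10^-5 mol/kg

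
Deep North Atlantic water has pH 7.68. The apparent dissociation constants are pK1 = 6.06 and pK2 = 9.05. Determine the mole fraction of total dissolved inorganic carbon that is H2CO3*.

α₀ = 1 / (1 + K1/[H⁺] + K1K2/[H⁺]²) = 1 / (1 + 10^+1.62 + 10^+0.25)
   = 1 / (1 + 41.687 + 1.7783) = 1/44.465 = 0.02249

α₀ = 0.0225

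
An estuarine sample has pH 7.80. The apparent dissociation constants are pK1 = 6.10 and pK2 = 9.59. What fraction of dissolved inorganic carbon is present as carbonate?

α₂ = 1 / (1 + [H⁺]/K2 + [H⁺]²/(K1K2)) = 1 / (1 + 10^+1.79 + 10^+0.09)
   = 1 / (1 + 61.660 + 1.2303) = 1/63.890 = 0.01565

α₂ = 0.0157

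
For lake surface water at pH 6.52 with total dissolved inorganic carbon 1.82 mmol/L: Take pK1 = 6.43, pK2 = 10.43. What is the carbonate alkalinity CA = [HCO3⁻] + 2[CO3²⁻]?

CA = 1.00 mmol/L

CA = [HCO3⁻] + 2[CO3²⁻] = (α₁ + 2α₂)·DIC
At pH 6.52: [H⁺]/K1 = 10^-0.09 = 0.81283, K2/[H⁺] = 10^-3.91 = 0.00012303
α₁ = 1/(1 + 0.81283 + 0.00012303) = 1/1.8130 = 0.5516; α₂ = α₁·K2/[H⁺] = 6.786×10^-5
α₁ + 2α₂ = 0.5517
CA = 0.5517 × 1.82 = 1.00 mmol/L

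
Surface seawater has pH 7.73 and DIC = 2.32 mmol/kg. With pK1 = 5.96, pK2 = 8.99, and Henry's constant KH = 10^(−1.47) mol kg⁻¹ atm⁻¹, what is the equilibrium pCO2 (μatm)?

pCO2 = 1080 μatm

α₀ = 1 / (1 + K1/[H⁺] + K1K2/[H⁺]²) = 1 / (1 + 10^+1.77 + 10^+0.51)
   = 1 / (1 + 58.884 + 3.2359) = 1/63.120 = 0.01584
[CO2*] = α₀ × DIC = 0.01584 × 2.32 = 0.03676 mmol/kg
pCO2 = [CO2*]/KH = 3.676×10^-5 / 3.388×10^-2 = 1080 μatm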